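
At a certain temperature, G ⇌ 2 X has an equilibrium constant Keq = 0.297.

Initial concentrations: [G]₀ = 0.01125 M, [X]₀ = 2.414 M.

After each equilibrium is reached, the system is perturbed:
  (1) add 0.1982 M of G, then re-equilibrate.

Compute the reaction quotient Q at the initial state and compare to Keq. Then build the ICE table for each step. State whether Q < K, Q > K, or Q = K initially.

Q₀ = 518; Q > K (proceeds reverse)

Q₀ = 518 vs Keq = 0.297 ⇒ Q>K, reverse
Step 1:
                    G           X
  init        0.01125       2.414
  Δ            0.9411      -1.882
  eq           0.9523      0.5318
  solve Keq expr → x = -0.9411; check Q = 0.297
Then add 0.1982 M of G.
Step 2:
                    G           X
  init          1.151      0.5318
  Δ          -0.02338     0.04676
  eq            1.127      0.5786
  solve Keq expr → x = 0.02338; check Q = 0.297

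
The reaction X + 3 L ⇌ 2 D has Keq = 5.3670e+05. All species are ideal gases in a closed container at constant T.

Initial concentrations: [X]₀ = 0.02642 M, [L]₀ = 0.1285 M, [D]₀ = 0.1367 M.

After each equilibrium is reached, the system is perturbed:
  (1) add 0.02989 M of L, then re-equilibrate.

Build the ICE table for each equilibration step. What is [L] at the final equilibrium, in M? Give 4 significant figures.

Q₀ = 333.3 vs Keq = 5.3670e+05 ⇒ Q<K, forward
Step 1:
                    X           L           D
  init        0.02642      0.1285      0.1367
  Δ          -0.02591    -0.07774     0.05183
  eq       5.0638e-04     0.05076      0.1885
  solve Keq expr → x = 0.02591; check Q = 5.3670e+05
Then add 0.02989 M of L.
Step 2:
                    X           L           D
  init     5.0638e-04     0.08065      0.1885
  Δ       -3.7367e-04   -0.001121  7.4734e-04
  eq       1.3271e-04     0.07953      0.1893
  solve Keq expr → x = 3.7367e-04; check Q = 5.3670e+05

[L]_eq = 0.07953 M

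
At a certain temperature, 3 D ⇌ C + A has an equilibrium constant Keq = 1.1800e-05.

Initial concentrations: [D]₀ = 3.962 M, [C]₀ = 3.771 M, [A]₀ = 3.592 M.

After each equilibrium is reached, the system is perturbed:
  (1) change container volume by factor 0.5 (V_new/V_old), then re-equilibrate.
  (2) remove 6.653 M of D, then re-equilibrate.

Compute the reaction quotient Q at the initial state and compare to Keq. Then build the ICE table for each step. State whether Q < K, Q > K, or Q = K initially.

Q₀ = 0.2178; Q > K (proceeds reverse)

Q₀ = 0.2178 vs Keq = 1.1800e-05 ⇒ Q>K, reverse
Step 1:
                    D           C           A
  init          3.962       3.771       3.592
  Δ             10.42      -3.474      -3.474
  eq            14.38      0.2972      0.1182
  solve Keq expr → x = -3.474; check Q = 1.1800e-05
Then change container volume by factor 0.5 (V_new/V_old).
Step 2:
                    D           C           A
  init          28.77      0.5943      0.2363
  Δ           -0.4009      0.1336      0.1336
  eq            28.37       0.728        0.37
  solve Keq expr → x = 0.1336; check Q = 1.1800e-05
Then remove 6.653 M of D.
Step 3:
                    D           C           A
  init          21.71       0.728        0.37
  Δ            0.4453     -0.1484     -0.1484
  eq            22.16      0.5795      0.2215
  solve Keq expr → x = -0.1484; check Q = 1.1800e-05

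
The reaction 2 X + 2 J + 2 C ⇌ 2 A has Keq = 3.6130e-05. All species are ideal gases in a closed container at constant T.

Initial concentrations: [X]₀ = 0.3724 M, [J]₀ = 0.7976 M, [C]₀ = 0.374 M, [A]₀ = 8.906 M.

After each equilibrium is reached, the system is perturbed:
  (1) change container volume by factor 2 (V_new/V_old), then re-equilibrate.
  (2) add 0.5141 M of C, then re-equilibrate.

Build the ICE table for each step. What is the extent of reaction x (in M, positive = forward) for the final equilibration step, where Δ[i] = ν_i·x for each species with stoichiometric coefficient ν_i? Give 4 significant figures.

x = 0.02102 M

Q₀ = 6427 vs Keq = 3.6130e-05 ⇒ Q>K, reverse
Step 1:
                   X          J          C          A
  Initial     0.3724     0.7976      0.374      8.906
  Change       6.675      6.675      6.675     -6.675
  Equil        7.047      7.472      7.049      2.231
  solve Keq expr → x = -3.337; check Q = 3.6130e-05
Then change container volume by factor 2 (V_new/V_old).
Step 2:
                   X          J          C          A
  Initial      3.524      3.736      3.524      1.116
  Change      0.6547     0.6547     0.6547    -0.6547
  Equil        4.178      4.391      4.179     0.4609
  solve Keq expr → x = -0.3274; check Q = 3.6130e-05
Then add 0.5141 M of C.
Step 3:
                   X          J          C          A
  Initial      4.178      4.391      4.693     0.4609
  Change    -0.04204   -0.04204   -0.04204    0.04204
  Equil        4.136      4.349      4.651     0.5029
  solve Keq expr → x = 0.02102; check Q = 3.6130e-05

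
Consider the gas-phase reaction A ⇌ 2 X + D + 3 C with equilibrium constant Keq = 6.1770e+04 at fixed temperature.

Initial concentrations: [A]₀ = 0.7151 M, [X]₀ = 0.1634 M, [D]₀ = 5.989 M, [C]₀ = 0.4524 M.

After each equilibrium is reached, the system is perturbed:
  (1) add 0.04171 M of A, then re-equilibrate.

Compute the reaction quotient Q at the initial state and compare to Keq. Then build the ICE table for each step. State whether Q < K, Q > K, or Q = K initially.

Q₀ = 0.0207; Q < K (proceeds forward)

Q₀ = 0.0207 vs Keq = 6.1770e+04 ⇒ Q<K, forward
Step 1:
                   A          X          D          C
  I           0.7151     0.1634      5.989     0.4524
  C          -0.7104      1.421     0.7104      2.131
  E         0.004694      1.584      6.699      2.584
  solve Keq expr → x = 0.7104; check Q = 6.1770e+04
Then add 0.04171 M of A.
Step 2:
                   A          X          D          C
  I           0.0464      1.584      6.699      2.584
  C         -0.04042    0.08084    0.04042     0.1213
  E         0.005986      1.665       6.74      2.705
  solve Keq expr → x = 0.04042; check Q = 6.1770e+04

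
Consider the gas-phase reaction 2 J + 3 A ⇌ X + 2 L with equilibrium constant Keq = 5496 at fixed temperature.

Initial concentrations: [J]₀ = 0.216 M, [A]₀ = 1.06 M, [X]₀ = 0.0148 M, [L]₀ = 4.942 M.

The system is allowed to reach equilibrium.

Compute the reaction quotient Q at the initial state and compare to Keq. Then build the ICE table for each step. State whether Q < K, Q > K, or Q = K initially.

Q₀ = 6.505 vs Keq = 5496 ⇒ Q<K, forward
Step 1:
                  J         A         X         L
  Initial     0.216      1.06    0.0148     4.942
  Change    -0.1835   -0.2753   0.09177    0.1835
  Equil     0.03247    0.7847    0.1066     5.126
  solve Keq expr → x = 0.09177; check Q = 5496

Q₀ = 6.505; Q < K (proceeds forward)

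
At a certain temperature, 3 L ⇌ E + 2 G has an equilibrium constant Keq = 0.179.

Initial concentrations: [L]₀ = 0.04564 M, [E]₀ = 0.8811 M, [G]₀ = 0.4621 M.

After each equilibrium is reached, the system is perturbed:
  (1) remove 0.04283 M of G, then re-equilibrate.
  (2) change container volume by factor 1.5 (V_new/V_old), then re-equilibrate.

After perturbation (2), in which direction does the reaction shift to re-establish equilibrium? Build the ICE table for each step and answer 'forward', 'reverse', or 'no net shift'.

Direction: no net shift

Q₀ = 1979 vs Keq = 0.179 ⇒ Q>K, reverse
Step 1:
                  L         E         G
  I         0.04564    0.8811    0.4621
  C          0.4414   -0.1471   -0.2943
  E           0.487     0.734    0.1678
  solve Keq expr → x = -0.1471; check Q = 0.179
Then remove 0.04283 M of G.
Step 2:
                  L         E         G
  I           0.487     0.734     0.125
  C        -0.03546   0.01182   0.02364
  E          0.4516    0.7458    0.1487
  solve Keq expr → x = 0.01182; check Q = 0.179
Then change container volume by factor 1.5 (V_new/V_old).
Step 3:
                  L         E         G
  I           0.301    0.4972   0.09911
  C               0         0         0
  E           0.301    0.4972   0.09911
  solve Keq expr → x = 0; check Q = 0.179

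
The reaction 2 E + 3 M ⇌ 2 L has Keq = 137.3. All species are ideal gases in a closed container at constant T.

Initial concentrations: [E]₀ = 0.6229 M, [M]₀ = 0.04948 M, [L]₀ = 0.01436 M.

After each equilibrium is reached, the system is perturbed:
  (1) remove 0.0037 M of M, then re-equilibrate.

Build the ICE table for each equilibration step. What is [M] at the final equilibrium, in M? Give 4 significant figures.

[M]_eq = 0.025 M

Q₀ = 4.387 vs Keq = 137.3 ⇒ Q<K, forward
Step 1:
                    E           M           L
  I            0.6229     0.04948     0.01436
  C           -0.0156     -0.0234      0.0156
  E            0.6073     0.02608     0.02996
  solve Keq expr → x = 0.007802; check Q = 137.3
Then remove 0.0037 M of M.
Step 2:
                    E           M           L
  I            0.6073     0.02238     0.02996
  C          0.001751    0.002626   -0.001751
  E             0.609       0.025     0.02821
  solve Keq expr → x = -8.7536e-04; check Q = 137.3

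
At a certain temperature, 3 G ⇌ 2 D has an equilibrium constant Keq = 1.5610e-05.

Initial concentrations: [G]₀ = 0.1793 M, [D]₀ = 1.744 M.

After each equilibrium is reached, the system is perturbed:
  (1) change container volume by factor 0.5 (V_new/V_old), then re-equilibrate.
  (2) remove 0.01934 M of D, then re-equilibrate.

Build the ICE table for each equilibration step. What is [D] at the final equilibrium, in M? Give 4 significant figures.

[D]_eq = 0.05076 M

Q₀ = 527.7 vs Keq = 1.5610e-05 ⇒ Q>K, reverse
Step 1:
                  G         D
  Initial    0.1793     1.744
  Change      2.589    -1.726
  Equil       2.768    0.0182
  solve Keq expr → x = -0.8629; check Q = 1.5610e-05
Then change container volume by factor 0.5 (V_new/V_old).
Step 2:
                  G         D
  Initial     5.536   0.03639
  Change   -0.02215   0.01476
  Equil       5.514   0.05115
  solve Keq expr → x = 0.007382; check Q = 1.5610e-05
Then remove 0.01934 M of D.
Step 3:
                  G         D
  Initial     5.514   0.03181
  Change   -0.02842   0.01895
  Equil       5.485   0.05076
  solve Keq expr → x = 0.009473; check Q = 1.5610e-05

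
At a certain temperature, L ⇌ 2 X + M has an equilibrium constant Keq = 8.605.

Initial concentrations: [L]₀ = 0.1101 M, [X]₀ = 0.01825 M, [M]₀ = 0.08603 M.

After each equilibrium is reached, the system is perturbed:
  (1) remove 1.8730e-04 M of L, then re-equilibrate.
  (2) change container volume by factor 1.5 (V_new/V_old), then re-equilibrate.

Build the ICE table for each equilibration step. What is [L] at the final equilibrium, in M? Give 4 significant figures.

Q₀ = 2.6025e-04 vs Keq = 8.605 ⇒ Q<K, forward
Step 1:
                  L         X         M
  I          0.1101   0.01825   0.08603
  C         -0.1088    0.2177    0.1088
  E        0.001261    0.2359    0.1949
  solve Keq expr → x = 0.1088; check Q = 8.605
Then remove 1.8730e-04 M of L.
Step 2:
                  L         X         M
  I        0.001073    0.2359    0.1949
  C       1.8223e-04 -3.6447e-04 -1.8223e-04
  E        0.001255    0.2356    0.1947
  solve Keq expr → x = -1.8223e-04; check Q = 8.605
Then change container volume by factor 1.5 (V_new/V_old).
Step 3:
                  L         X         M
  I       8.3698e-04     0.157    0.1298
  C       -4.5929e-04 9.1858e-04 4.5929e-04
  E       3.7769e-04     0.158    0.1303
  solve Keq expr → x = 4.5929e-04; check Q = 8.605

[L]_eq = 3.7769e-04 M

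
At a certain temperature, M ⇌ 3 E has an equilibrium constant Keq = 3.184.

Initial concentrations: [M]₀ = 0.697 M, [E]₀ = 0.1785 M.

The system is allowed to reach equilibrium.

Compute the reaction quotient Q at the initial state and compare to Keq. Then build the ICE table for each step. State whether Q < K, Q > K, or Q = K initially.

Q₀ = 0.00816; Q < K (proceeds forward)

Q₀ = 0.00816 vs Keq = 3.184 ⇒ Q<K, forward
Step 1:
                  M         E
  I           0.697    0.1785
  C         -0.3007    0.9021
  E          0.3963     1.081
  solve Keq expr → x = 0.3007; check Q = 3.184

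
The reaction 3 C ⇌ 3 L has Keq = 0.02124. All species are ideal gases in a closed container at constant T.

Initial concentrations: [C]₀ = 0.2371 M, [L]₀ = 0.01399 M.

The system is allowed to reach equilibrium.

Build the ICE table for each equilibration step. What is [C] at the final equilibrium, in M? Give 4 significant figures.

Q₀ = 2.0543e-04 vs Keq = 0.02124 ⇒ Q<K, forward
Step 1:
                  C         L
  Initial    0.2371   0.01399
  Change   -0.04047   0.04047
  Equil      0.1966   0.05446
  solve Keq expr → x = 0.01349; check Q = 0.02124

[C]_eq = 0.1966 M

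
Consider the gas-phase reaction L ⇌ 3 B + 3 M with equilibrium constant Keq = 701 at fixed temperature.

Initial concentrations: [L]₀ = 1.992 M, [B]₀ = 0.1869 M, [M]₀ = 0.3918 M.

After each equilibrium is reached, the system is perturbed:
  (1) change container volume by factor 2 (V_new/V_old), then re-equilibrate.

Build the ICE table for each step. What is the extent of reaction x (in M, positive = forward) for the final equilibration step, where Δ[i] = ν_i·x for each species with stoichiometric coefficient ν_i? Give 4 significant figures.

x = 0.2871 M

Q₀ = 1.9712e-04 vs Keq = 701 ⇒ Q<K, forward
Step 1:
                   L          B          M
  Initial      1.992     0.1869     0.3918
  Change     -0.9107      2.732      2.732
  Equil        1.081      2.919      3.124
  solve Keq expr → x = 0.9107; check Q = 701
Then change container volume by factor 2 (V_new/V_old).
Step 2:
                   L          B          M
  Initial     0.5407      1.459      1.562
  Change     -0.2871     0.8612     0.8612
  Equil       0.2536      2.321      2.423
  solve Keq expr → x = 0.2871; check Q = 701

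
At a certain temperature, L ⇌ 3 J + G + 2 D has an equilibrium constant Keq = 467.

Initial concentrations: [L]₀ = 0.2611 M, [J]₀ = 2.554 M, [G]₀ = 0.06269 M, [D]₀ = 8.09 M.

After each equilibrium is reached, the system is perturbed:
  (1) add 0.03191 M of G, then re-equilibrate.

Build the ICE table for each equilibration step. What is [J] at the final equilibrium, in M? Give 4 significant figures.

Q₀ = 261.8 vs Keq = 467 ⇒ Q<K, forward
Step 1:
                  L         J         G         D
  I          0.2611     2.554   0.06269      8.09
  C        -0.02723    0.0817   0.02723   0.05447
  E          0.2339     2.636   0.08992     8.144
  solve Keq expr → x = 0.02723; check Q = 467
Then add 0.03191 M of G.
Step 2:
                  L         J         G         D
  I          0.2339     2.636    0.1218     8.144
  C         0.01793  -0.05378  -0.01793  -0.03585
  E          0.2518     2.582    0.1039     8.109
  solve Keq expr → x = -0.01793; check Q = 467

[J]_eq = 2.582 M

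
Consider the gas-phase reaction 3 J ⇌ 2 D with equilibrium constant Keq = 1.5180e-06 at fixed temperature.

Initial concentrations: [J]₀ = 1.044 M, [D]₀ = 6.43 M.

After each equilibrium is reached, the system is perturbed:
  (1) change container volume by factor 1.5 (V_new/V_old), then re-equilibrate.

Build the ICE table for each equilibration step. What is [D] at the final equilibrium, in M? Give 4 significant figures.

Q₀ = 36.33 vs Keq = 1.5180e-06 ⇒ Q>K, reverse
Step 1:
                  J         D
  Initial     1.044      6.43
  Change      9.581    -6.387
  Equil       10.62   0.04267
  solve Keq expr → x = -3.194; check Q = 1.5180e-06
Then change container volume by factor 1.5 (V_new/V_old).
Step 2:
                  J         D
  Initial     7.083   0.02845
  Change   0.007773 -0.005182
  Equil       7.091   0.02327
  solve Keq expr → x = -0.002591; check Q = 1.5180e-06

[D]_eq = 0.02327 M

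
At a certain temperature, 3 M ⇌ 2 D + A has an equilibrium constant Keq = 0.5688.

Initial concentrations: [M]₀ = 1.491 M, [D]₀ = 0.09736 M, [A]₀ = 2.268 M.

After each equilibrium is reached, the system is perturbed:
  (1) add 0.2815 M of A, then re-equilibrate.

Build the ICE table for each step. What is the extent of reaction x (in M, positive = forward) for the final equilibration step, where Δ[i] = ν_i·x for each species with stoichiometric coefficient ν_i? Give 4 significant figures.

x = -0.005848 M

Q₀ = 0.006486 vs Keq = 0.5688 ⇒ Q<K, forward
Step 1:
                   M          D          A
  I            1.491    0.09736      2.268
  C          -0.5326     0.3551     0.1775
  E           0.9584     0.4525      2.446
  solve Keq expr → x = 0.1775; check Q = 0.5688
Then add 0.2815 M of A.
Step 2:
                   M          D          A
  I           0.9584     0.4525      2.727
  C          0.01754    -0.0117  -0.005848
  E           0.9759     0.4408      2.721
  solve Keq expr → x = -0.005848; check Q = 0.5688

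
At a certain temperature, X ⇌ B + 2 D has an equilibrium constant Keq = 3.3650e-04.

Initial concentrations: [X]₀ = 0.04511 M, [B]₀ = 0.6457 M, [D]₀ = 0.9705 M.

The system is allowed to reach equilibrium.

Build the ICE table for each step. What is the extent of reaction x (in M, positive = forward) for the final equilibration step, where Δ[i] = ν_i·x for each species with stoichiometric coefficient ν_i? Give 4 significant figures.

Q₀ = 13.48 vs Keq = 3.3650e-04 ⇒ Q>K, reverse
Step 1:
                    X           B           D
  I           0.04511      0.6457      0.9705
  C            0.4696     -0.4696     -0.9391
  E            0.5147      0.1761     0.03136
  solve Keq expr → x = -0.4696; check Q = 3.3650e-04

x = -0.4696 M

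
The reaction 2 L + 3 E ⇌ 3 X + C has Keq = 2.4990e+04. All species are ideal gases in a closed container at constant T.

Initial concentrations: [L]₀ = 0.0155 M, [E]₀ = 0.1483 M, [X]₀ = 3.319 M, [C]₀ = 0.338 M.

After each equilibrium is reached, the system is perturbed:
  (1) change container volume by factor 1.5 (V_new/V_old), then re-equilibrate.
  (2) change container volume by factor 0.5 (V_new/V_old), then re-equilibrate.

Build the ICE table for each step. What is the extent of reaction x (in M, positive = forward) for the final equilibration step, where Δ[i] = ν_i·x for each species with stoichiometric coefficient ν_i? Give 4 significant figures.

x = 0.01322 M

Q₀ = 1.5771e+07 vs Keq = 2.4990e+04 ⇒ Q>K, reverse
Step 1:
                  L         E         X         C
  I          0.0155    0.1483     3.319     0.338
  C           0.101    0.1515   -0.1515   -0.0505
  E          0.1165    0.2998     3.168    0.2875
  solve Keq expr → x = -0.0505; check Q = 2.4990e+04
Then change container volume by factor 1.5 (V_new/V_old).
Step 2:
                  L         E         X         C
  I         0.07766    0.1999     2.112    0.1917
  C        0.007924   0.01189  -0.01189 -0.003962
  E         0.08559    0.2117       2.1    0.1877
  solve Keq expr → x = -0.003962; check Q = 2.4990e+04
Then change container volume by factor 0.5 (V_new/V_old).
Step 3:
                  L         E         X         C
  I          0.1712    0.4235       4.2    0.3754
  C        -0.02643  -0.03965   0.03965   0.01322
  E          0.1447    0.3838     4.239    0.3886
  solve Keq expr → x = 0.01322; check Q = 2.4990e+04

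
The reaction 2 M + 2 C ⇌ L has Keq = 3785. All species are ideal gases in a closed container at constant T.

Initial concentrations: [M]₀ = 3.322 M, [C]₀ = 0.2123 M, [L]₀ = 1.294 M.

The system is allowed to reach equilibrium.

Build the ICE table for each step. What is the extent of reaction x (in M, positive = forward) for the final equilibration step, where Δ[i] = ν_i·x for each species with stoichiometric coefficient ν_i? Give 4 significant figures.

Q₀ = 2.602 vs Keq = 3785 ⇒ Q<K, forward
Step 1:
                    M           C           L
  Initial       3.322      0.2123       1.294
  Change      -0.2061     -0.2061      0.1031
  Equil         3.116    0.006166       1.397
  solve Keq expr → x = 0.1031; check Q = 3785

x = 0.1031 M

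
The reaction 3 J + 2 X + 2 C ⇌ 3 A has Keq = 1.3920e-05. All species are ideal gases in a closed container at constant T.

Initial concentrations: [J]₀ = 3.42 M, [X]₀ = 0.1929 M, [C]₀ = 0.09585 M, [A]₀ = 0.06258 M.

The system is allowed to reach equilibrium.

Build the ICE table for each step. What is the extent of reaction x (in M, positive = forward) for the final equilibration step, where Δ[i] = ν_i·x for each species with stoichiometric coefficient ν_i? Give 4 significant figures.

x = -0.01815 M

Q₀ = 0.01792 vs Keq = 1.3920e-05 ⇒ Q>K, reverse
Step 1:
                   J          X          C          A
  Initial       3.42     0.1929    0.09585    0.06258
  Change     0.05446    0.03631    0.03631   -0.05446
  Equil        3.474     0.2292     0.1322   0.008122
  solve Keq expr → x = -0.01815; check Q = 1.3920e-05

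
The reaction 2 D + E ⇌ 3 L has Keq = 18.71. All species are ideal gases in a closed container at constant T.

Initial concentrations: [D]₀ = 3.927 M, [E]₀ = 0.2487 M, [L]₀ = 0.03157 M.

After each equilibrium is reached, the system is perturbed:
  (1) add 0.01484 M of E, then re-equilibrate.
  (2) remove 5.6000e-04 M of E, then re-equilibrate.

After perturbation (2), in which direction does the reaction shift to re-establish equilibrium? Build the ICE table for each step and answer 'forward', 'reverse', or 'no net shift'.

Q₀ = 8.2040e-06 vs Keq = 18.71 ⇒ Q<K, forward
Step 1:
                   D          E          L
  I            3.927     0.2487    0.03157
  C          -0.4932    -0.2466     0.7399
  E            3.434   0.002081     0.7714
  solve Keq expr → x = 0.2466; check Q = 18.71
Then add 0.01484 M of E.
Step 2:
                   D          E          L
  I            3.434    0.01692     0.7714
  C         -0.02886   -0.01443    0.04328
  E            3.405   0.002493     0.8147
  solve Keq expr → x = 0.01443; check Q = 18.71
Then remove 5.6000e-04 M of E.
Step 3:
                   D          E          L
  I            3.405   0.001933     0.8147
  C         0.001087 5.4348e-04   -0.00163
  E            3.406   0.002477     0.8131
  solve Keq expr → x = -5.4348e-04; check Q = 18.71

Direction: reverse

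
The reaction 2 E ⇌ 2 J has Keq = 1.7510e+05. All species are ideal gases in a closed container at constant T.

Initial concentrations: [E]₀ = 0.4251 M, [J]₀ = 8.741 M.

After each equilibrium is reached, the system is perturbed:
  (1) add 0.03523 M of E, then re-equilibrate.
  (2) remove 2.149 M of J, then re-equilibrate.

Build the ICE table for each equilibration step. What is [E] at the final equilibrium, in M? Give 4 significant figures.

Q₀ = 422.8 vs Keq = 1.7510e+05 ⇒ Q<K, forward
Step 1:
                    E           J
  init         0.4251       8.741
  Δ           -0.4032      0.4032
  eq          0.02185       9.144
  solve Keq expr → x = 0.2016; check Q = 1.7510e+05
Then add 0.03523 M of E.
Step 2:
                    E           J
  init        0.05708       9.144
  Δ          -0.03515     0.03515
  eq          0.02194       9.179
  solve Keq expr → x = 0.01757; check Q = 1.7510e+05
Then remove 2.149 M of J.
Step 3:
                    E           J
  init        0.02194        7.03
  Δ         -0.005123    0.005123
  eq          0.01681       7.036
  solve Keq expr → x = 0.002562; check Q = 1.7510e+05

[E]_eq = 0.01681 M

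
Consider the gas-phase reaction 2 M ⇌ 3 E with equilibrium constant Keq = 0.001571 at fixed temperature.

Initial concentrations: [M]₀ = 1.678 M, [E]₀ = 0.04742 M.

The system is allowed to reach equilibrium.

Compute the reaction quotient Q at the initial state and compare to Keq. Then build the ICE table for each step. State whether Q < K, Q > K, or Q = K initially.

Q₀ = 3.7870e-05; Q < K (proceeds forward)

Q₀ = 3.7870e-05 vs Keq = 0.001571 ⇒ Q<K, forward
Step 1:
                  M         E
  init        1.678   0.04742
  Δ        -0.07456    0.1118
  eq          1.603    0.1593
  solve Keq expr → x = 0.03728; check Q = 0.001571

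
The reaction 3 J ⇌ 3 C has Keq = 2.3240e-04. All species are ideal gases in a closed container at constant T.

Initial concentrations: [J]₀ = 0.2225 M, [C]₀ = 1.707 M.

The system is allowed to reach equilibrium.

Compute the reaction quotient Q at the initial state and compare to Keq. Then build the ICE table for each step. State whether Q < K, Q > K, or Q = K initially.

Q₀ = 451.6; Q > K (proceeds reverse)

Q₀ = 451.6 vs Keq = 2.3240e-04 ⇒ Q>K, reverse
Step 1:
                   J          C
  I           0.2225      1.707
  C            1.595     -1.595
  E            1.818     0.1118
  solve Keq expr → x = -0.5317; check Q = 2.3240e-04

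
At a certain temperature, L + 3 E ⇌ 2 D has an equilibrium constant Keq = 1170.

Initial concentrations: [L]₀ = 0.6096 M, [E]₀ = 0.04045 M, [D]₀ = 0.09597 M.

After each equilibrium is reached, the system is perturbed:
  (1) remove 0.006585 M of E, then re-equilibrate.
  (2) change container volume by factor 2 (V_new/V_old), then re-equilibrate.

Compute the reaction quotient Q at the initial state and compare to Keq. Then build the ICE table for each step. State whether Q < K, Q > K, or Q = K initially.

Q₀ = 228.3; Q < K (proceeds forward)

Q₀ = 228.3 vs Keq = 1170 ⇒ Q<K, forward
Step 1:
                  L         E         D
  I          0.6096   0.04045   0.09597
  C       -0.005095  -0.01529   0.01019
  E          0.6045   0.02516    0.1062
  solve Keq expr → x = 0.005095; check Q = 1170
Then remove 0.006585 M of E.
Step 2:
                  L         E         D
  I          0.6045   0.01858    0.1062
  C        0.001977   0.00593 -0.003953
  E          0.6065   0.02451    0.1022
  solve Keq expr → x = -0.001977; check Q = 1170
Then change container volume by factor 2 (V_new/V_old).
Step 3:
                  L         E         D
  I          0.3032   0.01225    0.0511
  C        0.002036  0.006109 -0.004073
  E          0.3053   0.01836   0.04703
  solve Keq expr → x = -0.002036; check Q = 1170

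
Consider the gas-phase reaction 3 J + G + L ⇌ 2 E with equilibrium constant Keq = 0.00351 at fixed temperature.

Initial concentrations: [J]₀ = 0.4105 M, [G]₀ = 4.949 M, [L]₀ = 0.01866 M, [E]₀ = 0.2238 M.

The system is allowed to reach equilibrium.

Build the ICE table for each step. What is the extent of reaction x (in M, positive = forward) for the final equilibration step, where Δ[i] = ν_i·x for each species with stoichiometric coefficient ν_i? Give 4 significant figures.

Q₀ = 7.841 vs Keq = 0.00351 ⇒ Q>K, reverse
Step 1:
                   J          G          L          E
  Initial     0.4105      4.949    0.01866     0.2238
  Change      0.2952     0.0984     0.0984    -0.1968
  Equil       0.7057      5.047     0.1171      0.027
  solve Keq expr → x = -0.0984; check Q = 0.00351

x = -0.0984 M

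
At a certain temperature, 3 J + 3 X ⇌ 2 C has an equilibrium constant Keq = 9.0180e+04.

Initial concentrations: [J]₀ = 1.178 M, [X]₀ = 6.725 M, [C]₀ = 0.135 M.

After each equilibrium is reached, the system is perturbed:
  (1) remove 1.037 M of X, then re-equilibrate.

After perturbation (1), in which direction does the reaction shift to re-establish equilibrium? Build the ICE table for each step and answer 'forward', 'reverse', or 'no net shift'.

Q₀ = 3.6657e-05 vs Keq = 9.0180e+04 ⇒ Q<K, forward
Step 1:
                    J           X           C
  I             1.178       6.725       0.135
  C            -1.174      -1.174      0.7828
  E          0.003794       5.551      0.9178
  solve Keq expr → x = 0.3914; check Q = 9.0180e+04
Then remove 1.037 M of X.
Step 2:
                    J           X           C
  I          0.003794       4.514      0.9178
  C        8.6880e-04  8.6880e-04 -5.7920e-04
  E          0.004663       4.515      0.9172
  solve Keq expr → x = -2.8960e-04; check Q = 9.0180e+04

Direction: reverse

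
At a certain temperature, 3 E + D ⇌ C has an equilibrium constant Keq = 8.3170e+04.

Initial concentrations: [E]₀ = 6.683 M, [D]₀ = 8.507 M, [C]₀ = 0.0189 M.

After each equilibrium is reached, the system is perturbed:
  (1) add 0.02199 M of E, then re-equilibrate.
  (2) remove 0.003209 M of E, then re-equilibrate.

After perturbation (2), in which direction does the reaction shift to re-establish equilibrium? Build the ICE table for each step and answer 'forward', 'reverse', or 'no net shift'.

Q₀ = 7.4434e-06 vs Keq = 8.3170e+04 ⇒ Q<K, forward
Step 1:
                  E         D         C
  I           6.683     8.507    0.0189
  C          -6.667    -2.222     2.222
  E         0.01625     6.285     2.241
  solve Keq expr → x = 2.222; check Q = 8.3170e+04
Then add 0.02199 M of E.
Step 2:
                  E         D         C
  I         0.03824     6.285     2.241
  C        -0.02197 -0.007322  0.007322
  E         0.01627     6.277     2.248
  solve Keq expr → x = 0.007322; check Q = 8.3170e+04
Then remove 0.003209 M of E.
Step 3:
                  E         D         C
  I         0.01306     6.277     2.248
  C        0.003205  0.001068 -0.001068
  E         0.01627     6.278     2.247
  solve Keq expr → x = -0.001068; check Q = 8.3170e+04

Direction: reverse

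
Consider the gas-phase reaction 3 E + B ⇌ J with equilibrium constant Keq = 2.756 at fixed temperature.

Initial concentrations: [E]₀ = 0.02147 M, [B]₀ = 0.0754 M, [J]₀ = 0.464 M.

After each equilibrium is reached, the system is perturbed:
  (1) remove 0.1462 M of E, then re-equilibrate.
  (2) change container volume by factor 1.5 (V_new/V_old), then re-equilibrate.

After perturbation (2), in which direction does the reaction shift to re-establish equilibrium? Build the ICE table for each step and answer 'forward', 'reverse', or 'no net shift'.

Direction: reverse

Q₀ = 6.2180e+05 vs Keq = 2.756 ⇒ Q>K, reverse
Step 1:
                   E          B          J
  Initial    0.02147     0.0754      0.464
  Change      0.6521     0.2174    -0.2174
  Equil       0.6736     0.2928     0.2466
  solve Keq expr → x = -0.2174; check Q = 2.756
Then remove 0.1462 M of E.
Step 2:
                   E          B          J
  Initial     0.5274     0.2928     0.2466
  Change      0.0946    0.03153   -0.03153
  Equil        0.622     0.3243     0.2151
  solve Keq expr → x = -0.03153; check Q = 2.756
Then change container volume by factor 1.5 (V_new/V_old).
Step 3:
                   E          B          J
  Initial     0.4147     0.2162     0.1434
  Change      0.1158    0.03859   -0.03859
  Equil       0.5304     0.2548     0.1048
  solve Keq expr → x = -0.03859; check Q = 2.756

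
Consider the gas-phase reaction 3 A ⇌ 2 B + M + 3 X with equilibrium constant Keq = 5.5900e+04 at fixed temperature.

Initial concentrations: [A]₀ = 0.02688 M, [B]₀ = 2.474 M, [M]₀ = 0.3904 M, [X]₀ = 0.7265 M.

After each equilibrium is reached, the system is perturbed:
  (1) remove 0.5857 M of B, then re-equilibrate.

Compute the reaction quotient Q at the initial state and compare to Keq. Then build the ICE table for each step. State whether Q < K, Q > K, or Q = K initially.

Q₀ = 4.7177e+04 vs Keq = 5.5900e+04 ⇒ Q<K, forward
Step 1:
                   A          B          M          X
  Initial    0.02688      2.474     0.3904     0.7265
  Change   -0.001412 9.4129e-04 4.7065e-04   0.001412
  Equil      0.02547      2.475     0.3909     0.7279
  solve Keq expr → x = 4.7065e-04; check Q = 5.5900e+04
Then remove 0.5857 M of B.
Step 2:
                   A          B          M          X
  Initial    0.02547      1.889     0.3909     0.7279
  Change   -0.004033   0.002689   0.001344   0.004033
  Equil      0.02143      1.892     0.3922     0.7319
  solve Keq expr → x = 0.001344; check Q = 5.5900e+04

Q₀ = 4.7177e+04; Q < K (proceeds forward)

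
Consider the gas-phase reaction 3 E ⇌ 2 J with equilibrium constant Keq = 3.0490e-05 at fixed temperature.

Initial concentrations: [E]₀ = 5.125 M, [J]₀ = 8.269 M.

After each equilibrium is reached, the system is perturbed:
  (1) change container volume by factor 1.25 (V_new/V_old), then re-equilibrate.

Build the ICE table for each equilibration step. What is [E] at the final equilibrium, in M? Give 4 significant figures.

Q₀ = 0.508 vs Keq = 3.0490e-05 ⇒ Q>K, reverse
Step 1:
                  E         J
  I           5.125     8.269
  C           11.83    -7.884
  E           16.95    0.3853
  solve Keq expr → x = -3.942; check Q = 3.0490e-05
Then change container volume by factor 1.25 (V_new/V_old).
Step 2:
                  E         J
  I           13.56    0.3083
  C         0.04668  -0.03112
  E           13.61    0.2772
  solve Keq expr → x = -0.01556; check Q = 3.0490e-05

[E]_eq = 13.61 M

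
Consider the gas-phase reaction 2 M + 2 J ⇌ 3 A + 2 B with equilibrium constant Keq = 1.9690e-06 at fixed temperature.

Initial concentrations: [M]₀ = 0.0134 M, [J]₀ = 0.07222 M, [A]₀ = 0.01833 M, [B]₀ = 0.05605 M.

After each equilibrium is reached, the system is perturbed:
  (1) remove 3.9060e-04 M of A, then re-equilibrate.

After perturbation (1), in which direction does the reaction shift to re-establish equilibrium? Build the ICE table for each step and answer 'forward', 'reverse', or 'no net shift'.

Direction: forward

Q₀ = 0.02066 vs Keq = 1.9690e-06 ⇒ Q>K, reverse
Step 1:
                  M         J         A         B
  I          0.0134   0.07222   0.01833   0.05605
  C         0.01115   0.01115  -0.01673  -0.01115
  E         0.02455   0.08337    0.0016    0.0449
  solve Keq expr → x = -0.005577; check Q = 1.9690e-06
Then remove 3.9060e-04 M of A.
Step 2:
                  M         J         A         B
  I         0.02455   0.08337  0.001209    0.0449
  C       -2.4727e-04 -2.4727e-04 3.7090e-04 2.4727e-04
  E         0.02431   0.08313   0.00158   0.04514
  solve Keq expr → x = 1.2363e-04; check Q = 1.9690e-06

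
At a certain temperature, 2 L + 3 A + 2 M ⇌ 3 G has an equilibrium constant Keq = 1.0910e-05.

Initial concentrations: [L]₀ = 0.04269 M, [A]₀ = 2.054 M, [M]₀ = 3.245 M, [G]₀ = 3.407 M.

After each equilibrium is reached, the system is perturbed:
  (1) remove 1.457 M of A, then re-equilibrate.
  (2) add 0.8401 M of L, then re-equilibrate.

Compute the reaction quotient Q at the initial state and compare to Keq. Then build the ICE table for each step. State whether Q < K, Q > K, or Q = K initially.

Q₀ = 237.8 vs Keq = 1.0910e-05 ⇒ Q>K, reverse
Step 1:
                    L           A           M           G
  I           0.04269       2.054       3.245       3.407
  C             1.928       2.891       1.928      -2.891
  E              1.97       4.945       5.173      0.5156
  solve Keq expr → x = -0.9638; check Q = 1.0910e-05
Then remove 1.457 M of A.
Step 2:
                    L           A           M           G
  I              1.97       3.488       5.173      0.5156
  C           0.08288      0.1243     0.08288     -0.1243
  E             2.053       3.613       5.255      0.3913
  solve Keq expr → x = -0.04144; check Q = 1.0910e-05
Then add 0.8401 M of L.
Step 3:
                    L           A           M           G
  I             2.893       3.613       5.255      0.3913
  C          -0.05359    -0.08039    -0.05359     0.08039
  E              2.84       3.532       5.202      0.4717
  solve Keq expr → x = 0.0268; check Q = 1.0910e-05

Q₀ = 237.8; Q > K (proceeds reverse)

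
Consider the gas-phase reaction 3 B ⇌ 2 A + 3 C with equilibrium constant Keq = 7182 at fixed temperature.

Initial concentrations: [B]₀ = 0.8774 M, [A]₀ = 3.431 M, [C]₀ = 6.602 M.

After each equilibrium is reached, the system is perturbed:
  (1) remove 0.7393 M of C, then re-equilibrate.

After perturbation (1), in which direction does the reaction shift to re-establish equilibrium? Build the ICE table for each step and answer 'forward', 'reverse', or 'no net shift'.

Direction: forward

Q₀ = 5015 vs Keq = 7182 ⇒ Q<K, forward
Step 1:
                  B         A         C
  Initial    0.8774     3.431     6.602
  Change   -0.08116   0.05411   0.08116
  Equil      0.7962     3.485     6.683
  solve Keq expr → x = 0.02705; check Q = 7182
Then remove 0.7393 M of C.
Step 2:
                  B         A         C
  Initial    0.7962     3.485     5.944
  Change   -0.07277   0.04852   0.07277
  Equil      0.7235     3.534     6.017
  solve Keq expr → x = 0.02426; check Q = 7182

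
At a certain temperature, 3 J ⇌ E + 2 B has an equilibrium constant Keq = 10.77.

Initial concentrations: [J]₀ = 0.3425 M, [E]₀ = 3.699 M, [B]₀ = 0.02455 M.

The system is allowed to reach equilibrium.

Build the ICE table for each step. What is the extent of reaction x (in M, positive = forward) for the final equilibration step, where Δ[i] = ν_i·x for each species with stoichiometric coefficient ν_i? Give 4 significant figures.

Q₀ = 0.05549 vs Keq = 10.77 ⇒ Q<K, forward
Step 1:
                    J           E           B
  I            0.3425       3.699     0.02455
  C           -0.1605      0.0535       0.107
  E             0.182       3.752      0.1315
  solve Keq expr → x = 0.0535; check Q = 10.77

x = 0.0535 M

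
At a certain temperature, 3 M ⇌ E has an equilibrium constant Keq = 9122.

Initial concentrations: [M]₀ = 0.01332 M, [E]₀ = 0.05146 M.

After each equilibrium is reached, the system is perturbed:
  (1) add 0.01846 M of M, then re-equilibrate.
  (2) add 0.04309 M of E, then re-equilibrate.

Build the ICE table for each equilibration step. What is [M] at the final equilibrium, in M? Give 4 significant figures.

[M]_eq = 0.02205 M

Q₀ = 2.1775e+04 vs Keq = 9122 ⇒ Q>K, reverse
Step 1:
                   M          E
  Initial    0.01332    0.05146
  Change    0.004314  -0.001438
  Equil      0.01763    0.05002
  solve Keq expr → x = -0.001438; check Q = 9122
Then add 0.01846 M of M.
Step 2:
                   M          E
  Initial    0.03609    0.05002
  Change    -0.01779    0.00593
  Equil      0.01831    0.05595
  solve Keq expr → x = 0.00593; check Q = 9122
Then add 0.04309 M of E.
Step 3:
                   M          E
  Initial    0.01831    0.09904
  Change    0.003745  -0.001248
  Equil      0.02205    0.09779
  solve Keq expr → x = -0.001248; check Q = 9122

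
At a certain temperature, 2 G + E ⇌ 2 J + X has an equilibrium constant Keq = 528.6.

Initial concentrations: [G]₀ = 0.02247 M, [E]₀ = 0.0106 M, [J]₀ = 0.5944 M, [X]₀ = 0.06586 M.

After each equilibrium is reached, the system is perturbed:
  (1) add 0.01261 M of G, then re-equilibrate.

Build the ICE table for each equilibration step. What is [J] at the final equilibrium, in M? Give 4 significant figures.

[J]_eq = 0.5819 M

Q₀ = 4348 vs Keq = 528.6 ⇒ Q>K, reverse
Step 1:
                   G          E          J          X
  I          0.02247     0.0106     0.5944    0.06586
  C          0.01925   0.009623   -0.01925  -0.009623
  E          0.04172    0.02022     0.5752    0.05624
  solve Keq expr → x = -0.009623; check Q = 528.6
Then add 0.01261 M of G.
Step 2:
                   G          E          J          X
  I          0.05433    0.02022     0.5752    0.05624
  C        -0.006734  -0.003367   0.006734   0.003367
  E          0.04759    0.01686     0.5819     0.0596
  solve Keq expr → x = 0.003367; check Q = 528.6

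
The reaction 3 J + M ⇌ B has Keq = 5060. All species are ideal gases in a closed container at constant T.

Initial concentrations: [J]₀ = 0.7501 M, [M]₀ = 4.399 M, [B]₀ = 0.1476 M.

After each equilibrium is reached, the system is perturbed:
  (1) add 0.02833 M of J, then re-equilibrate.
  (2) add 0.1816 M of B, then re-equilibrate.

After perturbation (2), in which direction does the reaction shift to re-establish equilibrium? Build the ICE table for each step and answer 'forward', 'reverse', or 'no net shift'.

Q₀ = 0.0795 vs Keq = 5060 ⇒ Q<K, forward
Step 1:
                  J         M         B
  I          0.7501     4.399    0.1476
  C         -0.7237   -0.2412    0.2412
  E         0.02644     4.158    0.3888
  solve Keq expr → x = 0.2412; check Q = 5060
Then add 0.02833 M of J.
Step 2:
                  J         M         B
  I         0.05477     4.158    0.3888
  C         -0.0281 -0.009366  0.009366
  E         0.02667     4.148    0.3982
  solve Keq expr → x = 0.009366; check Q = 5060
Then add 0.1816 M of B.
Step 3:
                  J         M         B
  I         0.02667     4.148    0.5798
  C        0.003535  0.001178 -0.001178
  E          0.0302      4.15    0.5786
  solve Keq expr → x = -0.001178; check Q = 5060

Direction: reverse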